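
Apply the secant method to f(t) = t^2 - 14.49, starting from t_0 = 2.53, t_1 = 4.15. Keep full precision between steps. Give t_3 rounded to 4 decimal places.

Secant update: t_(k+1) = t_k − f(t_k)·(t_k − t_(k-1))/(f(t_k) − f(t_(k-1))).
f(t_0) = -8.089100, f(t_1) = 2.732500
t_2 = 4.150000 - (2.732500)·(4.150000 - 2.530000)/(2.732500 - (-8.089100)) = 3.740943; f(t_2) = -0.495345
t_3 = 3.740943 - (-0.495345)·(3.740943 - 4.150000)/(-0.495345 - (2.732500)) = 3.803717; f(t_3) = -0.021738

3.8037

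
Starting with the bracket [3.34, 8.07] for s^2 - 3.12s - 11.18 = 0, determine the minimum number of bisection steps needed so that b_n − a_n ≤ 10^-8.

29

Initial width b − a = 8.07 − 3.34 = 4.730000.
After n steps the width is (b−a)/2^n; need (b−a)/2^n ≤ 10^-8.
So n ≥ log₂(4.730000/10^-8) = log₂(473000000.0000) ≈ 28.8173.
Hence n = 29.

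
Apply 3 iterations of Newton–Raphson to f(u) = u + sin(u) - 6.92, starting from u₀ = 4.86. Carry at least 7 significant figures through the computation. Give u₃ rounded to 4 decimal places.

6.6020

f'(u) = 1 + cos(u)
u_0 = 4.860000: f = -3.049125, f' = 1.147076 → u_1 = 4.860000 - (-3.049125)/(1.147076) = 7.518173
u_1 = 7.518173: f = 1.542317, f' = 1.329533 → u_2 = 7.518173 - (1.542317)/(1.329533) = 6.358129
u_2 = 6.358129: f = -0.486998, f' = 1.997193 → u_3 = 6.358129 - (-0.486998)/(1.997193) = 6.601970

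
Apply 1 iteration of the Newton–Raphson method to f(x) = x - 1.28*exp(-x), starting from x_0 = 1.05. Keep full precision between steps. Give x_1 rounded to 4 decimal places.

f'(x) = 1 + 1.28*exp(-x)
x_0 = 1.050000: f = 0.602080, f' = 1.447920 → x_1 = 1.050000 - (0.602080)/(1.447920) = 0.634176

0.6342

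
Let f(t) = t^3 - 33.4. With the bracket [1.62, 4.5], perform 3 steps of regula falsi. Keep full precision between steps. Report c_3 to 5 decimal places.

3.15092

f(1.620000) = -29.148472, f(4.500000) = 57.725000
step 1: c = 2.586320, f(c) = -16.099967 < 0 → new bracket [2.586320, 4.500000]
step 2: c = 3.003661, f(c) = -6.301026 < 0 → new bracket [3.003661, 4.500000]
step 3: c = 3.150921, f(c) = -2.116696 < 0 → new bracket [3.150921, 4.500000]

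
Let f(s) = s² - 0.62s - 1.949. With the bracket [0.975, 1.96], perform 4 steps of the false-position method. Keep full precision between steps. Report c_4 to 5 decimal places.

f(0.975000) = -1.602875, f(1.960000) = 0.677400
step 1: c = 1.667387, f(c) = -0.202602 < 0 → new bracket [1.667387, 1.960000]
step 2: c = 1.734755, f(c) = -0.015174 < 0 → new bracket [1.734755, 1.960000]
step 3: c = 1.739690, f(c) = -0.001087 < 0 → new bracket [1.739690, 1.960000]
step 4: c = 1.740043, f(c) = -0.000078 < 0 → new bracket [1.740043, 1.960000]

1.74004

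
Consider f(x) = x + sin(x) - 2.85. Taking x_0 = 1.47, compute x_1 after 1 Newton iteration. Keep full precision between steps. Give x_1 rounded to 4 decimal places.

Newton update: x ← x − f(x)/f'(x).
f'(x) = 1 + cos(x)
x_0 = 1.470000: f = -0.385076, f' = 1.100626 → x_1 = 1.470000 - (-0.385076)/(1.100626) = 1.819870

1.8199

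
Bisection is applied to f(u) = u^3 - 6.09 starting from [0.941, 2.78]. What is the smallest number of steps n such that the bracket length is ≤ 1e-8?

28

Initial width b − a = 2.78 − 0.941 = 1.839000.
After n steps the width is (b−a)/2^n; need (b−a)/2^n ≤ 1e-8.
So n ≥ log₂(1.839000/1e-8) = log₂(183900000.0000) ≈ 27.4543.
Hence n = 28.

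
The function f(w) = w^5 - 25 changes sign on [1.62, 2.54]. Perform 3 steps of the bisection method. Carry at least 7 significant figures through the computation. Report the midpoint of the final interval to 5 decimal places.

1.90750

f(1.620000) = -13.842290, f(2.540000) = 80.722782 (opposite signs)
step 1: m = 2.080000, f(m) = 13.932893 > 0 → root in [1.620000, 2.080000]
step 2: m = 1.850000, f(m) = -3.330013 < 0 → root in [1.850000, 2.080000]
step 3: m = 1.965000, f(m) = 4.296300 > 0 → root in [1.850000, 1.965000]
Midpoint of [1.850000, 1.965000] = 1.907500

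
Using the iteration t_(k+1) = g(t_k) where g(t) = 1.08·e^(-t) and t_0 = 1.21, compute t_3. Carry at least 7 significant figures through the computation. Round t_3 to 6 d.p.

t_1 = g(1.210000) = 0.322053
t_2 = g(0.322053) = 0.782633
t_3 = g(0.782633) = 0.493777

0.493777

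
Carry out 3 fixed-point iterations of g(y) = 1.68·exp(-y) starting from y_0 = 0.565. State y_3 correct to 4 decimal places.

y_1 = g(0.565000) = 0.954845
y_2 = g(0.954845) = 0.646585
y_3 = g(0.646585) = 0.880037

0.8800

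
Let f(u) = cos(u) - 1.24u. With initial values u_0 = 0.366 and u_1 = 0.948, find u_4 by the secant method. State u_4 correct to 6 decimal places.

f(u_0) = 0.479926, f(u_1) = -0.592211
u_2 = 0.948000 - (-0.592211)·(0.948000 - 0.366000)/(-0.592211 - (0.479926)) = 0.626524; f(u_2) = 0.033181
u_3 = 0.626524 - (0.033181)·(0.626524 - 0.948000)/(0.033181 - (-0.592211)) = 0.643580; f(u_3) = 0.001913
u_4 = 0.643580 - (0.001913)·(0.643580 - 0.626524)/(0.001913 - (0.033181)) = 0.644624; f(u_4) = -0.000008

0.644624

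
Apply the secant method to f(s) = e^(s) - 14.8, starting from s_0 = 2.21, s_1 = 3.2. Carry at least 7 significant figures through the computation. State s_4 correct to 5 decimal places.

2.69635

f(s_0) = -5.684284, f(s_1) = 9.732530
s_2 = 3.200000 - (9.732530)·(3.200000 - 2.210000)/(9.732530 - (-5.684284)) = 2.575020; f(s_2) = -1.668424
s_3 = 2.575020 - (-1.668424)·(2.575020 - 3.200000)/(-1.668424 - (9.732530)) = 2.666480; f(s_3) = -0.410773
s_4 = 2.666480 - (-0.410773)·(2.666480 - 2.575020)/(-0.410773 - (-1.668424)) = 2.696352; f(s_4) = 0.025556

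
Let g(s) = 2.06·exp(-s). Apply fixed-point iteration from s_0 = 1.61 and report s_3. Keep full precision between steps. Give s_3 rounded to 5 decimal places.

s_1 = g(1.610000) = 0.411768
s_2 = g(0.411768) = 1.364704
s_3 = g(1.364704) = 0.526240

0.52624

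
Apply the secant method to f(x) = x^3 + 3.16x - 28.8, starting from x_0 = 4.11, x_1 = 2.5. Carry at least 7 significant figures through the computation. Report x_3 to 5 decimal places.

2.72922

Secant update: x_(k+1) = x_k − f(x_k)·(x_k − x_(k-1))/(f(x_k) − f(x_(k-1))).
f(x_0) = 53.614131, f(x_1) = -5.275000
x_2 = 2.500000 - (-5.275000)·(2.500000 - 4.110000)/(-5.275000 - (53.614131)) = 2.644216; f(x_2) = -1.956243
x_3 = 2.644216 - (-1.956243)·(2.644216 - 2.500000)/(-1.956243 - (-5.275000)) = 2.729224; f(x_3) = 0.153421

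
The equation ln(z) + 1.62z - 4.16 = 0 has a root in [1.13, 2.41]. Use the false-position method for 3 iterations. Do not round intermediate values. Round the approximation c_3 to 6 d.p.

2.107771

False-position update: c = (a·f(b) − b·f(a))/(f(b) − f(a)); replace the endpoint whose sign matches f(c).
f(1.130000) = -2.207182, f(2.410000) = 0.623827
step 1: c = 2.127946, f(c) = 0.042429 > 0 → new bracket [1.130000, 2.127946]
step 2: c = 2.109124, f(c) = 0.003053 > 0 → new bracket [1.130000, 2.109124]
step 3: c = 2.107771, f(c) = 0.000221 > 0 → new bracket [1.130000, 2.107771]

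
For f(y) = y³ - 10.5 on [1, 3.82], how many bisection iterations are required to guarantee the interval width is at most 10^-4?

15

Initial width b − a = 3.82 − 1 = 2.820000.
After n steps the width is (b−a)/2^n; need (b−a)/2^n ≤ 10^-4.
So n ≥ log₂(2.820000/10^-4) = log₂(28200.0000) ≈ 14.7834.
Hence n = 15.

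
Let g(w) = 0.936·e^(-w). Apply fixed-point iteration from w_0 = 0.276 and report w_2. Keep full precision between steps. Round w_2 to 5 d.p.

0.46006

w_1 = g(0.276000) = 0.710249
w_2 = g(0.710249) = 0.460064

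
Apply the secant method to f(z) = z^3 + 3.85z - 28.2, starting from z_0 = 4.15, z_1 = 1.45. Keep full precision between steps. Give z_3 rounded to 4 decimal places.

2.8971

f(z_0) = 59.250875, f(z_1) = -19.568875
z_2 = 1.450000 - (-19.568875)·(1.450000 - 4.150000)/(-19.568875 - (59.250875)) = 2.120339; f(z_2) = -10.503993
z_3 = 2.120339 - (-10.503993)·(2.120339 - 1.450000)/(-10.503993 - (-19.568875)) = 2.897099; f(z_3) = 7.269716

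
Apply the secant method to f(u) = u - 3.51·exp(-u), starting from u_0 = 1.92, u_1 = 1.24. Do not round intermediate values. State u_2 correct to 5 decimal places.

f(u_0) = 1.405410, f(u_1) = 0.224261
u_2 = 1.240000 - (0.224261)·(1.240000 - 1.920000)/(0.224261 - (1.405410)) = 1.110890; f(u_2) = -0.044832

1.11089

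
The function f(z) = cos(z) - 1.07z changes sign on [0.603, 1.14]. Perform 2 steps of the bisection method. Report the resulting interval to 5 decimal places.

f(0.603000) = 0.178428, f(1.140000) = -0.802205 (opposite signs)
step 1: m = 0.871500, f(m) = -0.288826 < 0 → root in [0.603000, 0.871500]
step 2: m = 0.737250, f(m) = -0.048537 < 0 → root in [0.603000, 0.737250]

[0.60300, 0.73725]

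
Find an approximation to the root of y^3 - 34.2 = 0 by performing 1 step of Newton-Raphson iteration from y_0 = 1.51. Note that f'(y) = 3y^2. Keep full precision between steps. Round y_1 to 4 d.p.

6.0064

y_0 = 1.510000: f = -30.757049, f' = 6.840300 → y_1 = 1.510000 - (-30.757049)/(6.840300) = 6.006447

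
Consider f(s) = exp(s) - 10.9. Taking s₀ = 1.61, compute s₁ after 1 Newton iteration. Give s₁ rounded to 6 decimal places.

f'(s) = exp(s)
s_0 = 1.610000: f = -5.897189, f' = 5.002811 → s_1 = 1.610000 - (-5.897189)/(5.002811) = 2.788775

2.788775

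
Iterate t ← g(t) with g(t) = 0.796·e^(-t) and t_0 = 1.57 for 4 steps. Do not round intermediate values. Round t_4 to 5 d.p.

0.53066

t_1 = g(1.570000) = 0.165604
t_2 = g(0.165604) = 0.674516
t_3 = g(0.674516) = 0.405485
t_4 = g(0.405485) = 0.530656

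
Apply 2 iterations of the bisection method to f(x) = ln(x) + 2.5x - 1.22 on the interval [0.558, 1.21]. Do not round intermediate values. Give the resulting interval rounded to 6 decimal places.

f(0.558000) = -0.408396, f(1.210000) = 1.995620 (opposite signs)
step 1: m = 0.884000, f(m) = 0.866702 > 0 → root in [0.558000, 0.884000]
step 2: m = 0.721000, f(m) = 0.255384 > 0 → root in [0.558000, 0.721000]

[0.558000, 0.721000]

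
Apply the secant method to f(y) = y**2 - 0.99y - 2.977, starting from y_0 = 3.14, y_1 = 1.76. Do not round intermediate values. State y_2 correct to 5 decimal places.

2.17478

f(y_0) = 3.774000, f(y_1) = -1.621800
y_2 = 1.760000 - (-1.621800)·(1.760000 - 3.140000)/(-1.621800 - (3.774000)) = 2.174783; f(y_2) = -0.400355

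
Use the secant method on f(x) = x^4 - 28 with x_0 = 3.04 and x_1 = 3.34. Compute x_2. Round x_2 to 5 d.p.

f(x_0) = 57.407171, f(x_1) = 96.447411
x_2 = 3.340000 - (96.447411)·(3.340000 - 3.040000)/(96.447411 - (57.407171)) = 2.598862; f(x_2) = 17.617615

2.59886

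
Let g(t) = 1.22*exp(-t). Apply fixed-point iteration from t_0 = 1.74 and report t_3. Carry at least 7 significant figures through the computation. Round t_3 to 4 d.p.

t_1 = g(1.740000) = 0.214135
t_2 = g(0.214135) = 0.984832
t_3 = g(0.984832) = 0.455672

0.4557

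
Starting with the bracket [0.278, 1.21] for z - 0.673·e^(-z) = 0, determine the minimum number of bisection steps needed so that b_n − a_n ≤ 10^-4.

14

Initial width b − a = 1.21 − 0.278 = 0.932000.
After n steps the width is (b−a)/2^n; need (b−a)/2^n ≤ 10^-4.
So n ≥ log₂(0.932000/10^-4) = log₂(9320.0000) ≈ 13.1861.
Hence n = 14.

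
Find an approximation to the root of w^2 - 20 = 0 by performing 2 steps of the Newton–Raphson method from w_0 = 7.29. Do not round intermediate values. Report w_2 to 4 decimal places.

Newton update: w ← w − f(w)/f'(w).
f'(w) = 2w
w_0 = 7.290000: f = 33.144100, f' = 14.580000 → w_1 = 7.290000 - (33.144100)/(14.580000) = 5.016742
w_1 = 5.016742: f = 5.167701, f' = 10.033484 → w_2 = 5.016742 - (5.167701)/(10.033484) = 4.501697

4.5017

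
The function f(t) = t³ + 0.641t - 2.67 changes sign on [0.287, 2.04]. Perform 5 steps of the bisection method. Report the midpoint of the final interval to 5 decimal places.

f(0.287000) = -2.462393, f(2.040000) = 7.127304 (opposite signs)
step 1: m = 1.163500, f(m) = -0.349129 < 0 → root in [1.163500, 2.040000]
step 2: m = 1.601750, f(m) = 2.466176 > 0 → root in [1.163500, 1.601750]
step 3: m = 1.382625, f(m) = 0.859360 > 0 → root in [1.163500, 1.382625]
step 4: m = 1.273062, f(m) = 0.209270 > 0 → root in [1.163500, 1.273062]
step 5: m = 1.218281, f(m) = -0.080897 < 0 → root in [1.218281, 1.273062]
Midpoint of [1.218281, 1.273062] = 1.245672

1.24567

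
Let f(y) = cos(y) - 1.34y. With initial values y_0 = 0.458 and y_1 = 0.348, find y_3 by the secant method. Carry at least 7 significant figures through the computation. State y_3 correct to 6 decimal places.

0.610524

f(y_0) = 0.283219, f(y_1) = 0.473737
y_2 = 0.348000 - (0.473737)·(0.348000 - 0.458000)/(0.473737 - (0.283219)) = 0.621523; f(y_2) = -0.019848
y_3 = 0.621523 - (-0.019848)·(0.621523 - 0.348000)/(-0.019848 - (0.473737)) = 0.610524; f(y_3) = 0.001246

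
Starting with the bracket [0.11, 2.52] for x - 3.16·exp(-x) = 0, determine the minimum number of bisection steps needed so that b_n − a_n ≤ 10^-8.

Initial width b − a = 2.52 − 0.11 = 2.410000.
After n steps the width is (b−a)/2^n; need (b−a)/2^n ≤ 10^-8.
So n ≥ log₂(2.410000/10^-8) = log₂(241000000.0000) ≈ 27.8445.
Hence n = 28.

28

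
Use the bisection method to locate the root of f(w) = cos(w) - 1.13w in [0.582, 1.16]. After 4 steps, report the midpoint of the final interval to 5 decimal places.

f(0.582000) = 0.177705, f(1.160000) = -0.911460 (opposite signs)
step 1: m = 0.871000, f(m) = -0.340168 < 0 → root in [0.582000, 0.871000]
step 2: m = 0.726500, f(m) = -0.073441 < 0 → root in [0.582000, 0.726500]
step 3: m = 0.654250, f(m) = 0.054202 > 0 → root in [0.654250, 0.726500]
step 4: m = 0.690375, f(m) = -0.009116 < 0 → root in [0.654250, 0.690375]
Midpoint of [0.654250, 0.690375] = 0.672312

0.67231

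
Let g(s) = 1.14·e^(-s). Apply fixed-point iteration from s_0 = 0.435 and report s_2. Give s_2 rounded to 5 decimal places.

0.54506

s_1 = g(0.435000) = 0.737882
s_2 = g(0.737882) = 0.545063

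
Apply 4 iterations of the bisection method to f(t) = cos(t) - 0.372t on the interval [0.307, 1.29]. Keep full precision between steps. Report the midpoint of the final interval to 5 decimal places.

1.13641

f(0.307000) = 0.839040, f(1.290000) = -0.202759 (opposite signs)
step 1: m = 0.798500, f(m) = 0.400740 > 0 → root in [0.798500, 1.290000]
step 2: m = 1.044250, f(m) = 0.114089 > 0 → root in [1.044250, 1.290000]
step 3: m = 1.167125, f(m) = -0.041373 < 0 → root in [1.044250, 1.167125]
step 4: m = 1.105687, f(m) = 0.037204 > 0 → root in [1.105687, 1.167125]
Midpoint of [1.105687, 1.167125] = 1.136406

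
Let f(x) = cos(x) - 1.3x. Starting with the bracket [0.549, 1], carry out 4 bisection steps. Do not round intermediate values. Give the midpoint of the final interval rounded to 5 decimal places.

0.61947

f(0.549000) = 0.139347, f(1.000000) = -0.759698 (opposite signs)
step 1: m = 0.774500, f(m) = -0.292079 < 0 → root in [0.549000, 0.774500]
step 2: m = 0.661750, f(m) = -0.071357 < 0 → root in [0.549000, 0.661750]
step 3: m = 0.605375, f(m) = 0.035301 > 0 → root in [0.605375, 0.661750]
step 4: m = 0.633563, f(m) = -0.017708 < 0 → root in [0.605375, 0.633563]
Midpoint of [0.605375, 0.633563] = 0.619469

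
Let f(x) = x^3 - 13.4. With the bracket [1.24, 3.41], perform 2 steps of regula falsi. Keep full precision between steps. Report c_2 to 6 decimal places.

2.201497

f(1.240000) = -11.493376, f(3.410000) = 26.251821
step 1: c = 1.900763, f(c) = -6.532734 < 0 → new bracket [1.900763, 3.410000]
step 2: c = 2.201497, f(c) = -2.730244 < 0 → new bracket [2.201497, 3.410000]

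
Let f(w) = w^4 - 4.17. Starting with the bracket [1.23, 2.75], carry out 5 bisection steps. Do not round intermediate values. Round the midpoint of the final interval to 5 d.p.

1.44375

f(1.230000) = -1.881134, f(2.750000) = 53.021406 (opposite signs)
step 1: m = 1.990000, f(m) = 11.512392 > 0 → root in [1.230000, 1.990000]
step 2: m = 1.610000, f(m) = 2.548982 > 0 → root in [1.230000, 1.610000]
step 3: m = 1.420000, f(m) = -0.104131 < 0 → root in [1.420000, 1.610000]
step 4: m = 1.515000, f(m) = 1.098058 > 0 → root in [1.420000, 1.515000]
step 5: m = 1.467500, f(m) = 0.467805 > 0 → root in [1.420000, 1.467500]
Midpoint of [1.420000, 1.467500] = 1.443750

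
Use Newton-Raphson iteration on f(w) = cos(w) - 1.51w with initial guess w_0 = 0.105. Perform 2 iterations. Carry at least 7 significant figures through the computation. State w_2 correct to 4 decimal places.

0.5616

Newton update: w ← w − f(w)/f'(w).
f'(w) = -sin(w) - 1.51
w_0 = 0.105000: f = 0.835943, f' = -1.614807 → w_1 = 0.105000 - (0.835943)/(-1.614807) = 0.622673
w_1 = 0.622673: f = -0.127914, f' = -2.093209 → w_2 = 0.622673 - (-0.127914)/(-2.093209) = 0.561564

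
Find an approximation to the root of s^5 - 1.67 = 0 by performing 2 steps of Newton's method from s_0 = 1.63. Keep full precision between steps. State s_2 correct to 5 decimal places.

Newton update: s ← s − f(s)/f'(s).
f'(s) = 5s^4
s_0 = 1.630000: f = 9.836362, f' = 35.295588 → s_1 = 1.630000 - (9.836362)/(35.295588) = 1.351315
s_1 = 1.351315: f = 2.835910, f' = 16.672319 → s_2 = 1.351315 - (2.835910)/(16.672319) = 1.181218

1.18122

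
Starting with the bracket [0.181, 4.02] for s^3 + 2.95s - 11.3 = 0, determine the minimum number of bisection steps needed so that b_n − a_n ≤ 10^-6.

Initial width b − a = 4.02 − 0.181 = 3.839000.
After n steps the width is (b−a)/2^n; need (b−a)/2^n ≤ 10^-6.
So n ≥ log₂(3.839000/10^-6) = log₂(3839000.0000) ≈ 21.8723.
Hence n = 22.

22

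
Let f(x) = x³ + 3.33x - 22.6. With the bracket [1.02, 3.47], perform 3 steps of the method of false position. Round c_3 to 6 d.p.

False-position update: c = (a·f(b) − b·f(a))/(f(b) − f(a)); replace the endpoint whose sign matches f(c).
f(1.020000) = -18.142192, f(3.470000) = 30.737023
step 1: c = 1.929351, f(c) = -8.993452 < 0 → new bracket [1.929351, 3.470000]
step 2: c = 2.278095, f(c) = -3.191279 < 0 → new bracket [2.278095, 3.470000]
step 3: c = 2.390205, f(c) = -0.985189 < 0 → new bracket [2.390205, 3.470000]

2.390205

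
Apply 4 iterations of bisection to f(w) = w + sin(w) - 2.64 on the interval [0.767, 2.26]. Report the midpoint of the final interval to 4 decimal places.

1.6535

f(0.767000) = -1.179022, f(2.260000) = 0.391753 (opposite signs)
step 1: m = 1.513500, f(m) = -0.128141 < 0 → root in [1.513500, 2.260000]
step 2: m = 1.886750, f(m) = 0.197250 > 0 → root in [1.513500, 1.886750]
step 3: m = 1.700125, f(m) = 0.051774 > 0 → root in [1.513500, 1.700125]
step 4: m = 1.606812, f(m) = -0.033836 < 0 → root in [1.606812, 1.700125]
Midpoint of [1.606812, 1.700125] = 1.653469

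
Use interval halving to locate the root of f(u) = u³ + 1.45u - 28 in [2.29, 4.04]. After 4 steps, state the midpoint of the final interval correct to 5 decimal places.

f(2.290000) = -12.670511, f(4.040000) = 43.797264 (opposite signs)
step 1: m = 3.165000, f(m) = 8.293767 > 0 → root in [2.290000, 3.165000]
step 2: m = 2.727500, f(m) = -3.754554 < 0 → root in [2.727500, 3.165000]
step 3: m = 2.946250, f(m) = 1.846659 > 0 → root in [2.727500, 2.946250]
step 4: m = 2.836875, f(m) = -1.055759 < 0 → root in [2.836875, 2.946250]
Midpoint of [2.836875, 2.946250] = 2.891563

2.89156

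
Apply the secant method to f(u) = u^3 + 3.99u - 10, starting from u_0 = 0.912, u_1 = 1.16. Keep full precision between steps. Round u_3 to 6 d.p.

1.535796

f(u_0) = -5.602569, f(u_1) = -3.810704
u_2 = 1.160000 - (-3.810704)·(1.160000 - 0.912000)/(-3.810704 - (-5.602569)) = 1.687414; f(u_2) = 1.537465
u_3 = 1.687414 - (1.537465)·(1.687414 - 1.160000)/(1.537465 - (-3.810704)) = 1.535796; f(u_3) = -0.249744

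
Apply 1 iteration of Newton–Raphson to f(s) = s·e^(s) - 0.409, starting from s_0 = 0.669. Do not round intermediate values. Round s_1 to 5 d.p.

f'(s) = (s + 1)·e^(s)
s_0 = 0.669000: f = 0.897078, f' = 3.258362 → s_1 = 0.669000 - (0.897078)/(3.258362) = 0.393684

0.39368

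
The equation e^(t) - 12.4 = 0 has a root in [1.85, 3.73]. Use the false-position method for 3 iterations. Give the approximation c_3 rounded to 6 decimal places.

f(1.850000) = -6.040180, f(3.730000) = 29.279108
step 1: c = 2.171511, f(c) = -3.628472 < 0 → new bracket [2.171511, 3.730000]
step 2: c = 2.343354, f(c) = -1.983887 < 0 → new bracket [2.343354, 3.730000]
step 3: c = 2.431348, f(c) = -1.025799 < 0 → new bracket [2.431348, 3.730000]

2.431348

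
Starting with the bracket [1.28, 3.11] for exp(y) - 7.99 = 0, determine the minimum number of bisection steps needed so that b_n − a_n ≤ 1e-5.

18

Initial width b − a = 3.11 − 1.28 = 1.830000.
After n steps the width is (b−a)/2^n; need (b−a)/2^n ≤ 1e-5.
So n ≥ log₂(1.830000/1e-5) = log₂(183000.0000) ≈ 17.4815.
Hence n = 18.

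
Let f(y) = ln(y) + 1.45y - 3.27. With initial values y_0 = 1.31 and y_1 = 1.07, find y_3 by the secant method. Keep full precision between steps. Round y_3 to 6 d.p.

1.832623

f(y_0) = -1.100473, f(y_1) = -1.650841
y_2 = 1.070000 - (-1.650841)·(1.070000 - 1.310000)/(-1.650841 - (-1.100473)) = 1.789885; f(y_2) = -0.092516
y_3 = 1.789885 - (-0.092516)·(1.789885 - 1.070000)/(-0.092516 - (-1.650841)) = 1.832623; f(y_3) = -0.006948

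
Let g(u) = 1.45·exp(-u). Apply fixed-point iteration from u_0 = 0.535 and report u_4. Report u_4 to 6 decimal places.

u_1 = g(0.535000) = 0.849220
u_2 = g(0.849220) = 0.620235
u_3 = g(0.620235) = 0.779836
u_4 = g(0.779836) = 0.664798

0.664798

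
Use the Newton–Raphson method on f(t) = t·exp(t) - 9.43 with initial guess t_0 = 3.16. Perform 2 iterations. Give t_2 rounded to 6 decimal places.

2.004694

f'(t) = (t + 1)·exp(t)
t_0 = 3.160000: f = 65.053083, f' = 98.053679 → t_1 = 3.160000 - (65.053083)/(98.053679) = 2.496556
t_1 = 2.496556: f = 20.879730, f' = 42.450345 → t_2 = 2.496556 - (20.879730)/(42.450345) = 2.004694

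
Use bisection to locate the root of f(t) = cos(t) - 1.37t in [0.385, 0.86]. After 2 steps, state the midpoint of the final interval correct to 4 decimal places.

0.5631

f(0.385000) = 0.399348, f(0.860000) = -0.525763 (opposite signs)
step 1: m = 0.622500, f(m) = -0.040402 < 0 → root in [0.385000, 0.622500]
step 2: m = 0.503750, f(m) = 0.185641 > 0 → root in [0.503750, 0.622500]
Midpoint of [0.503750, 0.622500] = 0.563125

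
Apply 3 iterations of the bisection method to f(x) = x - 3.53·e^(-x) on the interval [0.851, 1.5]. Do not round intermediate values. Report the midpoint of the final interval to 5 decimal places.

1.13494

f(0.851000) = -0.656267, f(1.500000) = 0.712351 (opposite signs)
step 1: m = 1.175500, f(m) = 0.085914 > 0 → root in [0.851000, 1.175500]
step 2: m = 1.013250, f(m) = -0.268271 < 0 → root in [1.013250, 1.175500]
step 3: m = 1.094375, f(m) = -0.087288 < 0 → root in [1.094375, 1.175500]
Midpoint of [1.094375, 1.175500] = 1.134937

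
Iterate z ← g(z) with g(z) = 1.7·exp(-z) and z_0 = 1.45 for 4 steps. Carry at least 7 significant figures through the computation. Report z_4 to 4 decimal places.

0.9875

z_1 = g(1.450000) = 0.398769
z_2 = g(0.398769) = 1.140947
z_3 = g(1.140947) = 0.543178
z_4 = g(0.543178) = 0.987529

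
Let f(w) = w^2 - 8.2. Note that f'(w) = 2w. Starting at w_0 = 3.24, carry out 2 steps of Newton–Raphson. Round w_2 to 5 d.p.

2.86365

Newton update: w ← w − f(w)/f'(w).
w_0 = 3.240000: f = 2.297600, f' = 6.480000 → w_1 = 3.240000 - (2.297600)/(6.480000) = 2.885432
w_1 = 2.885432: f = 0.125718, f' = 5.770864 → w_2 = 2.885432 - (0.125718)/(5.770864) = 2.863647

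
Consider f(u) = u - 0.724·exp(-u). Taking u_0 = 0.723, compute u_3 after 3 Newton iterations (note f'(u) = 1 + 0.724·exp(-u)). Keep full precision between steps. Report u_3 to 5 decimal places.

u_0 = 0.723000: f = 0.371647, f' = 1.351353 → u_1 = 0.723000 - (0.371647)/(1.351353) = 0.447982
u_1 = 0.447982: f = -0.014594, f' = 1.462576 → u_2 = 0.447982 - (-0.014594)/(1.462576) = 0.457960
u_2 = 0.457960: f = -0.000023, f' = 1.457983 → u_3 = 0.457960 - (-0.000023)/(1.457983) = 0.457976

0.45798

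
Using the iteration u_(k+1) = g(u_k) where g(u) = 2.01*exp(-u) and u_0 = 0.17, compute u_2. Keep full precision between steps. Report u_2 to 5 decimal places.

u_1 = g(0.170000) = 1.695766
u_2 = g(1.695766) = 0.368752

0.36875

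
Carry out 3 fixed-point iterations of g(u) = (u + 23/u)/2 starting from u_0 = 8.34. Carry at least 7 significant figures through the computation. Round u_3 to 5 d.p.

u_1 = g(8.340000) = 5.548897
u_2 = g(5.548897) = 4.846932
u_3 = g(4.846932) = 4.796101

4.79610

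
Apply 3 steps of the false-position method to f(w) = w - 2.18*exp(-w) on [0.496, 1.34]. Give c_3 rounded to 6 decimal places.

0.893151

False-position update: c = (a·f(b) − b·f(a))/(f(b) − f(a)); replace the endpoint whose sign matches f(c).
f(0.496000) = -0.831536, f(1.340000) = 0.769176
step 1: c = 0.934440, f(c) = 0.078124 > 0 → new bracket [0.496000, 0.934440]
step 2: c = 0.896786, f(c) = 0.007611 > 0 → new bracket [0.496000, 0.896786]
step 3: c = 0.893151, f(c) = 0.000738 > 0 → new bracket [0.496000, 0.893151]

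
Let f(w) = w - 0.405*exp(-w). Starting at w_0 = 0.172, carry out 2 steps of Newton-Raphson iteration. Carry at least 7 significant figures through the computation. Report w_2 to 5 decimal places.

0.30002

f'(w) = 1 + 0.405*exp(-w)
w_0 = 0.172000: f = -0.169002, f' = 1.341002 → w_1 = 0.172000 - (-0.169002)/(1.341002) = 0.298026
w_1 = 0.298026: f = -0.002598, f' = 1.300624 → w_2 = 0.298026 - (-0.002598)/(1.300624) = 0.300024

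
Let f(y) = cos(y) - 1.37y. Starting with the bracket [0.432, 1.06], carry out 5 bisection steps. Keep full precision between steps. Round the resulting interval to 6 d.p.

f(0.432000) = 0.316290, f(1.060000) = -0.963328 (opposite signs)
step 1: m = 0.746000, f(m) = -0.287610 < 0 → root in [0.432000, 0.746000]
step 2: m = 0.589000, f(m) = 0.024567 > 0 → root in [0.589000, 0.746000]
step 3: m = 0.667500, f(m) = -0.129103 < 0 → root in [0.589000, 0.667500]
step 4: m = 0.628250, f(m) = -0.051645 < 0 → root in [0.589000, 0.628250]
step 5: m = 0.608625, f(m) = -0.013381 < 0 → root in [0.589000, 0.608625]

[0.589000, 0.608625]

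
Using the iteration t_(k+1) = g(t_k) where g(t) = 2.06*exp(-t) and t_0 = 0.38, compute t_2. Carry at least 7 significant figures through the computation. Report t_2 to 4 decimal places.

t_1 = g(0.380000) = 1.408755
t_2 = g(1.408755) = 0.503562

0.5036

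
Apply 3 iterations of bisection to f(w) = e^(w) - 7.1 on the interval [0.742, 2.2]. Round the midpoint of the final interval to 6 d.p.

f(0.742000) = -4.999868, f(2.200000) = 1.925013 (opposite signs)
step 1: m = 1.471000, f(m) = -2.746413 < 0 → root in [1.471000, 2.200000]
step 2: m = 1.835500, f(m) = -0.831733 < 0 → root in [1.835500, 2.200000]
step 3: m = 2.017750, f(m) = 0.421383 > 0 → root in [1.835500, 2.017750]
Midpoint of [1.835500, 2.017750] = 1.926625

1.926625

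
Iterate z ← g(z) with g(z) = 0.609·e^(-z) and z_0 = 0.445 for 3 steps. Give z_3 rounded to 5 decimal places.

0.40327

z_1 = g(0.445000) = 0.390262
z_2 = g(0.390262) = 0.412220
z_3 = g(0.412220) = 0.403267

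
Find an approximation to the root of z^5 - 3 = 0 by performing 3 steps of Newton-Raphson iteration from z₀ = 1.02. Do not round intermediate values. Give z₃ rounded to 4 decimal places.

1.2464

f'(z) = 5z⁴
z_0 = 1.020000: f = -1.895919, f' = 5.412161 → z_1 = 1.020000 - (-1.895919)/(5.412161) = 1.370307
z_1 = 1.370307: f = 1.831587, f' = 17.629575 → z_2 = 1.370307 - (1.831587)/(17.629575) = 1.266414
z_2 = 1.266414: f = 0.257461, f' = 12.860959 → z_3 = 1.266414 - (0.257461)/(12.860959) = 1.246396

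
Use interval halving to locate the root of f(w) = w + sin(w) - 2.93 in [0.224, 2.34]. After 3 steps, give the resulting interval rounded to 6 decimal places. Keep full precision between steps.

[1.811000, 2.075500]

f(0.224000) = -2.483869, f(2.340000) = 0.128465 (opposite signs)
step 1: m = 1.282000, f(m) = -0.689413 < 0 → root in [1.282000, 2.340000]
step 2: m = 1.811000, f(m) = -0.147710 < 0 → root in [1.811000, 2.340000]
step 3: m = 2.075500, f(m) = 0.020818 > 0 → root in [1.811000, 2.075500]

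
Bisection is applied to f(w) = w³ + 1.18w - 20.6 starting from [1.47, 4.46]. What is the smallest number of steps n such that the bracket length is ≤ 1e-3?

12

Initial width b − a = 4.46 − 1.47 = 2.990000.
After n steps the width is (b−a)/2^n; need (b−a)/2^n ≤ 1e-3.
So n ≥ log₂(2.990000/1e-3) = log₂(2990.0000) ≈ 11.5459.
Hence n = 12.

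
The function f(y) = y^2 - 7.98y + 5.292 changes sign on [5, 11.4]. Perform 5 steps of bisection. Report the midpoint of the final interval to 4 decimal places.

7.3000

f(5.000000) = -9.608000, f(11.400000) = 44.280000 (opposite signs)
step 1: m = 8.200000, f(m) = 7.096000 > 0 → root in [5.000000, 8.200000]
step 2: m = 6.600000, f(m) = -3.816000 < 0 → root in [6.600000, 8.200000]
step 3: m = 7.400000, f(m) = 1.000000 > 0 → root in [6.600000, 7.400000]
step 4: m = 7.000000, f(m) = -1.568000 < 0 → root in [7.000000, 7.400000]
step 5: m = 7.200000, f(m) = -0.324000 < 0 → root in [7.200000, 7.400000]
Midpoint of [7.200000, 7.400000] = 7.300000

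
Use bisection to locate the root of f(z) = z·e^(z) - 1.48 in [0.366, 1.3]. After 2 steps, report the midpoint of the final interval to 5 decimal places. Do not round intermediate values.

0.71625

f(0.366000) = -0.952244, f(1.300000) = 3.290086 (opposite signs)
step 1: m = 0.833000, f(m) = 0.436074 > 0 → root in [0.366000, 0.833000]
step 2: m = 0.599500, f(m) = -0.388186 < 0 → root in [0.599500, 0.833000]
Midpoint of [0.599500, 0.833000] = 0.716250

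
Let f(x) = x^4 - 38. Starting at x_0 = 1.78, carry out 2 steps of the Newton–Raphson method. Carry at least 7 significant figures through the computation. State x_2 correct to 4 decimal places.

f'(x) = 4x^3
x_0 = 1.780000: f = -27.961241, f' = 22.559008 → x_1 = 1.780000 - (-27.961241)/(22.559008) = 3.019471
x_1 = 3.019471: f = 45.123455, f' = 110.116571 → x_2 = 3.019471 - (45.123455)/(110.116571) = 2.609692

2.6097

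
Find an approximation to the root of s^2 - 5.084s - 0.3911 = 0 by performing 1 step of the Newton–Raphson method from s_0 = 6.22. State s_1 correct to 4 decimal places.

5.3126

Newton update: s ← s − f(s)/f'(s).
f'(s) = 2s - 5.084
s_0 = 6.220000: f = 6.674820, f' = 7.356000 → s_1 = 6.220000 - (6.674820)/(7.356000) = 5.312602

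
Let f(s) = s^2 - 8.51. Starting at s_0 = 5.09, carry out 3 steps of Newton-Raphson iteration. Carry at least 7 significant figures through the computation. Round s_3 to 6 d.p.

2.917362

f'(s) = 2s
s_0 = 5.090000: f = 17.398100, f' = 10.180000 → s_1 = 5.090000 - (17.398100)/(10.180000) = 3.380953
s_1 = 3.380953: f = 2.920842, f' = 6.761906 → s_2 = 3.380953 - (2.920842)/(6.761906) = 2.948997
s_2 = 2.948997: f = 0.186586, f' = 5.897995 → s_3 = 2.948997 - (0.186586)/(5.897995) = 2.917362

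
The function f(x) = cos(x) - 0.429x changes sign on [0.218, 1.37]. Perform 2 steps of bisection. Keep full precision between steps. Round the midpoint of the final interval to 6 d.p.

1.226000

f(0.218000) = 0.882810, f(1.370000) = -0.388280 (opposite signs)
step 1: m = 0.794000, f(m) = 0.360372 > 0 → root in [0.794000, 1.370000]
step 2: m = 1.082000, f(m) = 0.005386 > 0 → root in [1.082000, 1.370000]
Midpoint of [1.082000, 1.370000] = 1.226000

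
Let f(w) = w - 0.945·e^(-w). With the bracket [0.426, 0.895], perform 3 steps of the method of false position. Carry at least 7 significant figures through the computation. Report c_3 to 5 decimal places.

f(0.426000) = -0.191195, f(0.895000) = 0.508866
step 1: c = 0.554089, f(c) = 0.011097 > 0 → new bracket [0.426000, 0.554089]
step 2: c = 0.547063, f(c) = 0.000242 > 0 → new bracket [0.426000, 0.547063]
step 3: c = 0.546910, f(c) = 0.000005 > 0 → new bracket [0.426000, 0.546910]

0.54691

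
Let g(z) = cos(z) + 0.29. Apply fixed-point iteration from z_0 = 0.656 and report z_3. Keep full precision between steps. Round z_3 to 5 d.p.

z_1 = g(0.656000) = 1.082438
z_2 = g(1.082438) = 0.759176
z_3 = g(0.759176) = 1.015403

1.01540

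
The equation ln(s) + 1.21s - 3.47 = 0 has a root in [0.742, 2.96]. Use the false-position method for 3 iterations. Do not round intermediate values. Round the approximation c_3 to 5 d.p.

False-position update: c = (a·f(b) − b·f(a))/(f(b) − f(a)); replace the endpoint whose sign matches f(c).
f(0.742000) = -2.870586, f(2.960000) = 1.196789
step 1: c = 2.307373, f(c) = 0.158031 > 0 → new bracket [0.742000, 2.307373]
step 2: c = 2.225693, f(c) = 0.023157 > 0 → new bracket [0.742000, 2.225693]
step 3: c = 2.213820, f(c) = 0.003442 > 0 → new bracket [0.742000, 2.213820]

2.21382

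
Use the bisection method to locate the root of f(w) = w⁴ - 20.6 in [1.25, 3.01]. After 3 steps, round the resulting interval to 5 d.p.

[2.13000, 2.35000]

f(1.250000) = -18.158594, f(3.010000) = 61.485412 (opposite signs)
step 1: m = 2.130000, f(m) = -0.016538 < 0 → root in [2.130000, 3.010000]
step 2: m = 2.570000, f(m) = 23.024704 > 0 → root in [2.130000, 2.570000]
step 3: m = 2.350000, f(m) = 9.898006 > 0 → root in [2.130000, 2.350000]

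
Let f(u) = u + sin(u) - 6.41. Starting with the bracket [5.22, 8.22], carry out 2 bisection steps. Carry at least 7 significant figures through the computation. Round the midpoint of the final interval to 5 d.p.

f(5.220000) = -2.063908, f(8.220000) = 2.743760 (opposite signs)
step 1: m = 6.720000, f(m) = 0.733055 > 0 → root in [5.220000, 6.720000]
step 2: m = 5.970000, f(m) = -0.748091 < 0 → root in [5.970000, 6.720000]
Midpoint of [5.970000, 6.720000] = 6.345000

6.34500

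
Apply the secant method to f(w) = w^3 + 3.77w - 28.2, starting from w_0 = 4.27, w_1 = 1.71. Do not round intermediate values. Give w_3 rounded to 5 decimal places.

2.79230

Secant update: w_(k+1) = w_k − f(w_k)·(w_k − w_(k-1))/(f(w_k) − f(w_(k-1))).
f(w_0) = 65.752383, f(w_1) = -16.753089
w_2 = 1.710000 - (-16.753089)·(1.710000 - 4.270000)/(-16.753089 - (65.752383)) = 2.229819; f(w_2) = -8.706716
w_3 = 2.229819 - (-8.706716)·(2.229819 - 1.710000)/(-8.706716 - (-16.753089)) = 2.792298; f(w_3) = 4.098311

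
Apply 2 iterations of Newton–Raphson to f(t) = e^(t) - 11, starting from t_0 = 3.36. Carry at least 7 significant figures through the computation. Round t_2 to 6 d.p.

2.450880

f'(t) = e^(t)
t_0 = 3.360000: f = 17.789191, f' = 28.789191 → t_1 = 3.360000 - (17.789191)/(28.789191) = 2.742088
t_1 = 2.742088: f = 4.519353, f' = 15.519353 → t_2 = 2.742088 - (4.519353)/(15.519353) = 2.450880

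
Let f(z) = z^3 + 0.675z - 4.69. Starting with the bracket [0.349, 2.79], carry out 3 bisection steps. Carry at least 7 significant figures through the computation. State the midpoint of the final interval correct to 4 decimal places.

f(0.349000) = -4.411916, f(2.790000) = 18.910889 (opposite signs)
step 1: m = 1.569500, f(m) = 0.235609 > 0 → root in [0.349000, 1.569500]
step 2: m = 0.959250, f(m) = -3.159842 < 0 → root in [0.959250, 1.569500]
step 3: m = 1.264375, f(m) = -1.815261 < 0 → root in [1.264375, 1.569500]
Midpoint of [1.264375, 1.569500] = 1.416937

1.4169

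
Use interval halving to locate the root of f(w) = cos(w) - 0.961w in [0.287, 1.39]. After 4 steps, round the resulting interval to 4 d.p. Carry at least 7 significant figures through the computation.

f(0.287000) = 0.683290, f(1.390000) = -1.155977 (opposite signs)
step 1: m = 0.838500, f(m) = -0.137219 < 0 → root in [0.287000, 0.838500]
step 2: m = 0.562750, f(m) = 0.304988 > 0 → root in [0.562750, 0.838500]
step 3: m = 0.700625, f(m) = 0.091139 > 0 → root in [0.700625, 0.838500]
step 4: m = 0.769562, f(m) = -0.021334 < 0 → root in [0.700625, 0.769562]

[0.7006, 0.7696]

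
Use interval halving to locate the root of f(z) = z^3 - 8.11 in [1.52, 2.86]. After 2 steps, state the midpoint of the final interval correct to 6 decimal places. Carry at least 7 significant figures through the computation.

2.022500

f(1.520000) = -4.598192, f(2.860000) = 15.283656 (opposite signs)
step 1: m = 2.190000, f(m) = 2.393459 > 0 → root in [1.520000, 2.190000]
step 2: m = 1.855000, f(m) = -1.726899 < 0 → root in [1.855000, 2.190000]
Midpoint of [1.855000, 2.190000] = 2.022500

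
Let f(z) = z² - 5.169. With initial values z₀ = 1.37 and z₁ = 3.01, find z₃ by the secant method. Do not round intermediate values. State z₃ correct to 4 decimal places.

f(z_0) = -3.292100, f(z_1) = 3.891100
z_2 = 3.010000 - (3.891100)·(3.010000 - 1.370000)/(3.891100 - (-3.292100)) = 2.121621; f(z_2) = -0.667724
z_3 = 2.121621 - (-0.667724)·(2.121621 - 3.010000)/(-0.667724 - (3.891100)) = 2.251741; f(z_3) = -0.098664

2.2517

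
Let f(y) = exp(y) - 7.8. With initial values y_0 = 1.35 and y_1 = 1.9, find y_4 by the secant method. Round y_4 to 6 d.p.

f(y_0) = -3.942574, f(y_1) = -1.114106
y_2 = 1.900000 - (-1.114106)·(1.900000 - 1.350000)/(-1.114106 - (-3.942574)) = 2.116639; f(y_2) = 0.503188
y_3 = 2.116639 - (0.503188)·(2.116639 - 1.900000)/(0.503188 - (-1.114106)) = 2.049237; f(y_3) = -0.038027
y_4 = 2.049237 - (-0.038027)·(2.049237 - 2.116639)/(-0.038027 - (0.503188)) = 2.053972; f(y_4) = -0.001180

2.053972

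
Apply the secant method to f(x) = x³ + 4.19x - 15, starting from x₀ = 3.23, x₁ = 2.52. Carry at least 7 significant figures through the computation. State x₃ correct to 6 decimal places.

f(x_0) = 32.231967, f(x_1) = 11.561808
x_2 = 2.520000 - (11.561808)·(2.520000 - 3.230000)/(11.561808 - (32.231967)) = 2.122863; f(x_2) = 3.461580
x_3 = 2.122863 - (3.461580)·(2.122863 - 2.520000)/(3.461580 - (11.561808)) = 1.953149; f(x_3) = 0.634553

1.953149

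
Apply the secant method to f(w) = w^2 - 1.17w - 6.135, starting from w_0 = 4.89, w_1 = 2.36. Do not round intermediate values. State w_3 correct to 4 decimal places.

f(w_0) = 12.055800, f(w_1) = -3.326600
w_2 = 2.360000 - (-3.326600)·(2.360000 - 4.890000)/(-3.326600 - (12.055800)) = 2.907138; f(w_2) = -1.084899
w_3 = 2.907138 - (-1.084899)·(2.907138 - 2.360000)/(-1.084899 - (-3.326600)) = 3.171933; f(w_3) = 0.214995

3.1719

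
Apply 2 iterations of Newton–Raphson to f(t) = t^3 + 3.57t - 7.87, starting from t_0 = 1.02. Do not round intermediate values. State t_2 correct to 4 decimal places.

f'(t) = 3t^2 + 3.57
t_0 = 1.020000: f = -3.167392, f' = 6.691200 → t_1 = 1.020000 - (-3.167392)/(6.691200) = 1.493367
t_1 = 1.493367: f = 0.791743, f' = 10.260433 → t_2 = 1.493367 - (0.791743)/(10.260433) = 1.416202

1.4162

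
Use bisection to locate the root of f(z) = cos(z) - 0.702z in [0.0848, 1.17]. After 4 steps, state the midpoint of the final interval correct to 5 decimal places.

0.86479

f(0.084800) = 0.936877, f(1.170000) = -0.431188 (opposite signs)
step 1: m = 0.627400, f(m) = 0.369122 > 0 → root in [0.627400, 1.170000]
step 2: m = 0.898700, f(m) = -0.008260 < 0 → root in [0.627400, 0.898700]
step 3: m = 0.763050, f(m) = 0.187070 > 0 → root in [0.763050, 0.898700]
step 4: m = 0.830875, f(m) = 0.090956 > 0 → root in [0.830875, 0.898700]
Midpoint of [0.830875, 0.898700] = 0.864788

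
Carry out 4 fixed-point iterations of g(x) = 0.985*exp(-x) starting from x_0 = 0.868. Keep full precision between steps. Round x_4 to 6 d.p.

x_1 = g(0.868000) = 0.413493
x_2 = g(0.413493) = 0.651416
x_3 = g(0.651416) = 0.513488
x_4 = g(0.513488) = 0.589429

0.589429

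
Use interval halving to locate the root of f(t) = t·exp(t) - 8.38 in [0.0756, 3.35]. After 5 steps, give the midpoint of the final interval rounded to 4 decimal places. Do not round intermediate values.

1.6616

f(0.075600) = -8.298463, f(3.350000) = 87.104158 (opposite signs)
step 1: m = 1.712800, f(m) = 1.116558 > 0 → root in [0.075600, 1.712800]
step 2: m = 0.894200, f(m) = -6.193342 < 0 → root in [0.894200, 1.712800]
step 3: m = 1.303500, f(m) = -3.580302 < 0 → root in [1.303500, 1.712800]
step 4: m = 1.508150, f(m) = -1.565629 < 0 → root in [1.508150, 1.712800]
step 5: m = 1.610475, f(m) = -0.319270 < 0 → root in [1.610475, 1.712800]
Midpoint of [1.610475, 1.712800] = 1.661638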